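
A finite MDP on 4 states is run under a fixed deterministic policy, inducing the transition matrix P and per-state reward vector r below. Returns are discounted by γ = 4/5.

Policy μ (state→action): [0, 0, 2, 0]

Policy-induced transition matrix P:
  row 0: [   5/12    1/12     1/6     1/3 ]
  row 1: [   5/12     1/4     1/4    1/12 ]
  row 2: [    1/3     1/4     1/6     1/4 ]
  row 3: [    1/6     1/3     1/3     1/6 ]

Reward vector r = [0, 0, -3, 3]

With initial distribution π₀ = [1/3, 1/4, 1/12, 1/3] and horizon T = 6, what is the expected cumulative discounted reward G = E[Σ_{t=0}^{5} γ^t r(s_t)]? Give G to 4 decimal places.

t=0: π = [0.3333, 0.2500, 0.0833, 0.3333], E[r] = 0.7500, γ^t·E[r] = 0.750000, running G = 0.750000
t=1: π = [0.3264, 0.2222, 0.2431, 0.2083], E[r] = -0.1042, γ^t·E[r] = -0.083333, running G = 0.666667
t=2: π = [0.3443, 0.2130, 0.2199, 0.2228], E[r] = 0.0087, γ^t·E[r] = 0.005556, running G = 0.672222
t=3: π = [0.3426, 0.2112, 0.2215, 0.2246], E[r] = 0.0093, γ^t·E[r] = 0.004741, running G = 0.676963
t=4: π = [0.3420, 0.2116, 0.2217, 0.2246], E[r] = 0.0088, γ^t·E[r] = 0.003605, running G = 0.680568
t=5: π = [0.3420, 0.2117, 0.2217, 0.2245], E[r] = 0.0083, γ^t·E[r] = 0.002728, running G = 0.683295

G = 0.6833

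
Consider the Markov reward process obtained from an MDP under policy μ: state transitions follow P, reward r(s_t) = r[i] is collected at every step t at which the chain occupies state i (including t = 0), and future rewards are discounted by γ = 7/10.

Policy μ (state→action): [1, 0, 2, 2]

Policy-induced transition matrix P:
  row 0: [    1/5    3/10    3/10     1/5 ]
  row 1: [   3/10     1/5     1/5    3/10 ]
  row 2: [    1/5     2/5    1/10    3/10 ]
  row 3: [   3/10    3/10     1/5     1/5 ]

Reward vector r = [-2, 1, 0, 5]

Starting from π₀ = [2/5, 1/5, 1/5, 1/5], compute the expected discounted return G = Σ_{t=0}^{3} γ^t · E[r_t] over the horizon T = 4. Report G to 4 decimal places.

t=0: π = [0.4000, 0.2000, 0.2000, 0.2000], E[r] = 0.4000, γ^t·E[r] = 0.400000, running G = 0.400000
t=1: π = [0.2400, 0.3000, 0.2200, 0.2400], E[r] = 1.0200, γ^t·E[r] = 0.714000, running G = 1.114000
t=2: π = [0.2540, 0.2920, 0.2020, 0.2520], E[r] = 1.0440, γ^t·E[r] = 0.511560, running G = 1.625560
t=3: π = [0.2544, 0.2910, 0.2052, 0.2494], E[r] = 1.0292, γ^t·E[r] = 0.353016, running G = 1.978576

G = 1.9786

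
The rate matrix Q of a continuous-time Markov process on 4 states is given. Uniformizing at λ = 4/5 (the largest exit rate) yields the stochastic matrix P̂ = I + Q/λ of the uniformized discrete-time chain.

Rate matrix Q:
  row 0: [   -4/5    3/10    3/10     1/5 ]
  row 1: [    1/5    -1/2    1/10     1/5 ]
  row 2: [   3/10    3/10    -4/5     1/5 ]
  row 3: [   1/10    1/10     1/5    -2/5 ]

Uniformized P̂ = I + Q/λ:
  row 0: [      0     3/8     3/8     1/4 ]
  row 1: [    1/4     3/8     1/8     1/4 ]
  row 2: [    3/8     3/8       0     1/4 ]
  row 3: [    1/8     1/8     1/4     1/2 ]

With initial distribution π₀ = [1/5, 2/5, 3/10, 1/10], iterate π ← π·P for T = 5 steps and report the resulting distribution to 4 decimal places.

π = [0.1862, 0.2919, 0.1888, 0.3331]

t=0: π = [0.2000, 0.4000, 0.3000, 0.1000]
t=1: π = [0.2250, 0.3500, 0.1500, 0.2750]
t=2: π = [0.1781, 0.3063, 0.1969, 0.3188]
t=3: π = [0.1902, 0.2953, 0.1848, 0.3297]
t=4: π = [0.1843, 0.2926, 0.1907, 0.3324]
t=5: π = [0.1862, 0.2919, 0.1888, 0.3331]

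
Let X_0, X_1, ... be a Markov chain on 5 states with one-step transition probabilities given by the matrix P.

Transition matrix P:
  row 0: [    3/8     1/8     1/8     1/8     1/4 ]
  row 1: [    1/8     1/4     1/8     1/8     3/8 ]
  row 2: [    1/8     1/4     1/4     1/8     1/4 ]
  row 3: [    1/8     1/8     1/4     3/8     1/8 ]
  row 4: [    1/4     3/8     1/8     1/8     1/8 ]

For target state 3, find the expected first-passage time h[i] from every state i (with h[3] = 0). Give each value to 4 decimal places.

First-step conditioning: h[3] = 0; for i ≠ 3, h[i] = 1 + Σ_k P[i][k]·h[k].
  h[0] = 1 + 3/8·h[0] + 1/8·h[1] + 1/8·h[2] + 1/4·h[4]
  h[1] = 1 + 1/8·h[0] + 1/4·h[1] + 1/8·h[2] + 3/8·h[4]
  h[2] = 1 + 1/8·h[0] + 1/4·h[1] + 1/4·h[2] + 1/4·h[4]
  h[4] = 1 + 1/4·h[0] + 3/8·h[1] + 1/8·h[2] + 1/8·h[4]
Solving the 4×4 linear system over states ≠ 3 gives exactly h = [8, 8, 8, 0, 8] (h[3] = 0 is the target).

h = [8.0000, 8.0000, 8.0000, 0.0000, 8.0000]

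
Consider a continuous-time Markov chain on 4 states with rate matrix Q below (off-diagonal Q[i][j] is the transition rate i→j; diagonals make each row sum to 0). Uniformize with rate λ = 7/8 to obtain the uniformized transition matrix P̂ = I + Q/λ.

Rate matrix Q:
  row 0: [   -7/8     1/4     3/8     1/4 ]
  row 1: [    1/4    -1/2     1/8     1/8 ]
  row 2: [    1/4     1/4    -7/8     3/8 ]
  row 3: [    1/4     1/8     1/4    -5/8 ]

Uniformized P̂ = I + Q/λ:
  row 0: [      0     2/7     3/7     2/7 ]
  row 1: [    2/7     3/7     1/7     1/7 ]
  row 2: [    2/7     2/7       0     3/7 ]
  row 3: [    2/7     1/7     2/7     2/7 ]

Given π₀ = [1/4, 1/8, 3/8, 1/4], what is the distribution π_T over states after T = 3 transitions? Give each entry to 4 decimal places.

π = [0.2216, 0.2861, 0.2147, 0.2777]

t=0: π = [0.2500, 0.1250, 0.3750, 0.2500]
t=1: π = [0.2143, 0.2679, 0.1964, 0.3214]
t=2: π = [0.2245, 0.2781, 0.2219, 0.2755]
t=3: π = [0.2216, 0.2861, 0.2147, 0.2777]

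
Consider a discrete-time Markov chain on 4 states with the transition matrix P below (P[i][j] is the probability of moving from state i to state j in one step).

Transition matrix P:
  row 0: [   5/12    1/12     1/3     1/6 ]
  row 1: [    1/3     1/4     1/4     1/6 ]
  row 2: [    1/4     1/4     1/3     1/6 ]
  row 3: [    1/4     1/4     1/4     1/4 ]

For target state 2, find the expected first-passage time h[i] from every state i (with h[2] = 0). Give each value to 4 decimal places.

h = [3.2593, 3.5852, 0.0000, 3.6148]

First-step conditioning: h[2] = 0; for i ≠ 2, h[i] = 1 + Σ_k P[i][k]·h[k].
  h[0] = 1 + 5/12·h[0] + 1/12·h[1] + 1/6·h[3]
  h[1] = 1 + 1/3·h[0] + 1/4·h[1] + 1/6·h[3]
  h[3] = 1 + 1/4·h[0] + 1/4·h[1] + 1/4·h[3]
Solving the 3×3 linear system over states ≠ 2 gives exactly h = [88/27, 484/135, 0, 488/135] (h[2] = 0 is the target).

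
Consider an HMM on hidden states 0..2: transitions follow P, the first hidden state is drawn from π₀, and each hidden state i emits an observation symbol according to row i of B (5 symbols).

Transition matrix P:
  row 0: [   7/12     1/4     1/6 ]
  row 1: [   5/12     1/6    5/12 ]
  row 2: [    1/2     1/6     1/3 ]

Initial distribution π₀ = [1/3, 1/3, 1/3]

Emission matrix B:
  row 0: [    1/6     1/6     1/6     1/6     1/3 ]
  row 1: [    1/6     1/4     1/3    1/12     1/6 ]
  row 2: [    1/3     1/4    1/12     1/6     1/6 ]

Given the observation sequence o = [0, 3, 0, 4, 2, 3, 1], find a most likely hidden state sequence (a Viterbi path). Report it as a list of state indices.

path = [2, 0, 0, 0, 0, 0, 0]

t=0: δ = [5.556e-02, 5.556e-02, 1.111e-01]  (obs o_0=0)
t=1: δ = [9.259e-03, 1.543e-03, 6.173e-03]  ψ = [2, 2, 2]  (obs o_1=3)
t=2: δ = [9.002e-04, 3.858e-04, 6.859e-04]  ψ = [0, 0, 2]  (obs o_2=0)
t=3: δ = [1.750e-04, 3.751e-05, 3.810e-05]  ψ = [0, 0, 2]  (obs o_3=4)
t=4: δ = [1.702e-05, 1.459e-05, 2.431e-06]  ψ = [0, 0, 0]  (obs o_4=2)
t=5: δ = [1.655e-06, 3.545e-07, 1.013e-06]  ψ = [0, 0, 1]  (obs o_5=3)
t=6: δ = [1.609e-07, 1.034e-07, 8.441e-08]  ψ = [0, 0, 2]  (obs o_6=1)
backtrack: best end state = 0; path = [2, 0, 0, 0, 0, 0, 0]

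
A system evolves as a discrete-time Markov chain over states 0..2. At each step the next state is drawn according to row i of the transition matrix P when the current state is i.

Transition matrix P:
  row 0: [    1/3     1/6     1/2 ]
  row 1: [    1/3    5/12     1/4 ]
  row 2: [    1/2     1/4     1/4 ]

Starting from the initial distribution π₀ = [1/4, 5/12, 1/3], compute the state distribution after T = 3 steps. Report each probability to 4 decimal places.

π = [0.3912, 0.2624, 0.3464]

t=0: π = [0.2500, 0.4167, 0.3333]
t=1: π = [0.3889, 0.2986, 0.3125]
t=2: π = [0.3854, 0.2674, 0.3472]
t=3: π = [0.3912, 0.2624, 0.3464]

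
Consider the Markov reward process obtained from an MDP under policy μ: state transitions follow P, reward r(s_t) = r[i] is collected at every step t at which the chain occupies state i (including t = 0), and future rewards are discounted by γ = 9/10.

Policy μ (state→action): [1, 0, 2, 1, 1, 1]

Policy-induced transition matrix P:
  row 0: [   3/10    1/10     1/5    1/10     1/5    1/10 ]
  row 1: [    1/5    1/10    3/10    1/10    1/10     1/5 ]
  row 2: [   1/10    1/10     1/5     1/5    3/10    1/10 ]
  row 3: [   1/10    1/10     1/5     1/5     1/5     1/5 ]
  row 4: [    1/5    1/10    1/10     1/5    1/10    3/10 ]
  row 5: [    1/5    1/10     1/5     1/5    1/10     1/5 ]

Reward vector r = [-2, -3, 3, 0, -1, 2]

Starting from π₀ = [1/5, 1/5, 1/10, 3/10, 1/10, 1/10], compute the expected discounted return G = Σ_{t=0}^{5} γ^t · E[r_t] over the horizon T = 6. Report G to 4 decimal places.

G = -0.1789

t=0: π = [0.2000, 0.2000, 0.1000, 0.3000, 0.1000, 0.1000], E[r] = -0.6000, γ^t·E[r] = -0.600000, running G = -0.600000
t=1: π = [0.1800, 0.1000, 0.2100, 0.1600, 0.1700, 0.1800], E[r] = 0.1600, γ^t·E[r] = 0.144000, running G = -0.456000
t=2: π = [0.1810, 0.1000, 0.1930, 0.1720, 0.1760, 0.1780], E[r] = 0.0970, γ^t·E[r] = 0.078570, running G = -0.377430
t=3: π = [0.1816, 0.1000, 0.1924, 0.1719, 0.1739, 0.1802], E[r] = 0.1005, γ^t·E[r] = 0.073265, running G = -0.304166
t=4: π = [0.1817, 0.1000, 0.1926, 0.1718, 0.1738, 0.1800], E[r] = 0.1005, γ^t·E[r] = 0.065951, running G = -0.238214
t=5: π = [0.1817, 0.1000, 0.1926, 0.1718, 0.1739, 0.1799], E[r] = 0.1004, γ^t·E[r] = 0.059293, running G = -0.178921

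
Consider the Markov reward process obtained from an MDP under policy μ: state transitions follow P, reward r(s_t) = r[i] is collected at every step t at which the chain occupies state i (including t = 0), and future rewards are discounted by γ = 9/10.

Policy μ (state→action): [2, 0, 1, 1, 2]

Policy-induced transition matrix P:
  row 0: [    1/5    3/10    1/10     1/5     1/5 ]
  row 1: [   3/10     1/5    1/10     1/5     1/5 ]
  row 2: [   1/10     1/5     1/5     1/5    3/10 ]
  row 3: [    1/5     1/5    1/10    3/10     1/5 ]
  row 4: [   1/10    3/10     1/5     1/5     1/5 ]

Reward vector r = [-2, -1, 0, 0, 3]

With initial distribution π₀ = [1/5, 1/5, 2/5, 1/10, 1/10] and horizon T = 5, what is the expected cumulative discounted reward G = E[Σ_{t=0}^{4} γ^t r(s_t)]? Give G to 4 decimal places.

t=0: π = [0.2000, 0.2000, 0.4000, 0.1000, 0.1000], E[r] = -0.3000, γ^t·E[r] = -0.300000, running G = -0.300000
t=1: π = [0.1700, 0.2300, 0.1500, 0.2100, 0.2400], E[r] = 0.1500, γ^t·E[r] = 0.135000, running G = -0.165000
t=2: π = [0.1840, 0.2410, 0.1390, 0.2210, 0.2150], E[r] = 0.0360, γ^t·E[r] = 0.029160, running G = -0.135840
t=3: π = [0.1887, 0.2399, 0.1354, 0.2221, 0.2139], E[r] = 0.0244, γ^t·E[r] = 0.017788, running G = -0.118052
t=4: π = [0.1891, 0.2403, 0.1349, 0.2222, 0.2135], E[r] = 0.0222, γ^t·E[r] = 0.014592, running G = -0.103461

G = -0.1035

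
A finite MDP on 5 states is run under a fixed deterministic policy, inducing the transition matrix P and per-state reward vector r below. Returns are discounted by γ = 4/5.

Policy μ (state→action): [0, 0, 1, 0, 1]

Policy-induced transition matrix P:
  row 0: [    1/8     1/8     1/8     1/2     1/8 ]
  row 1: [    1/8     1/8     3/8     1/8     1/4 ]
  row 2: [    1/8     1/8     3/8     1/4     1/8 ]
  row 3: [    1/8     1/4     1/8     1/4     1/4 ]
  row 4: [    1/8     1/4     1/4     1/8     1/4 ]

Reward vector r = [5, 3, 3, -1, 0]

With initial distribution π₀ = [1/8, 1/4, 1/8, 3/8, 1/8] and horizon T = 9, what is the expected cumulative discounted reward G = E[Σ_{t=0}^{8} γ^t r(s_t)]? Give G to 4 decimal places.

t=0: π = [0.1250, 0.2500, 0.1250, 0.3750, 0.1250], E[r] = 1.3750, γ^t·E[r] = 1.375000, running G = 1.375000
t=1: π = [0.1250, 0.1875, 0.2344, 0.2344, 0.2188], E[r] = 1.6563, γ^t·E[r] = 1.325000, running G = 2.700000
t=2: π = [0.1250, 0.1816, 0.2578, 0.2305, 0.2051], E[r] = 1.7129, γ^t·E[r] = 1.096250, running G = 3.796250
t=3: π = [0.1250, 0.1794, 0.2605, 0.2329, 0.2021], E[r] = 1.7119, γ^t·E[r] = 0.876500, running G = 4.672750
t=4: π = [0.1250, 0.1794, 0.2603, 0.2336, 0.2018], E[r] = 1.7104, γ^t·E[r] = 0.700563, running G = 5.373313
t=5: π = [0.1250, 0.1794, 0.2601, 0.2336, 0.2018], E[r] = 1.7101, γ^t·E[r] = 0.560355, running G = 5.933668
t=6: π = [0.1250, 0.1794, 0.2601, 0.2336, 0.2019], E[r] = 1.7101, γ^t·E[r] = 0.448281, running G = 6.381949
t=7: π = [0.1250, 0.1794, 0.2601, 0.2336, 0.2019], E[r] = 1.7101, γ^t·E[r] = 0.358626, running G = 6.740575
t=8: π = [0.1250, 0.1794, 0.2601, 0.2336, 0.2019], E[r] = 1.7101, γ^t·E[r] = 0.286901, running G = 7.027477

G = 7.0275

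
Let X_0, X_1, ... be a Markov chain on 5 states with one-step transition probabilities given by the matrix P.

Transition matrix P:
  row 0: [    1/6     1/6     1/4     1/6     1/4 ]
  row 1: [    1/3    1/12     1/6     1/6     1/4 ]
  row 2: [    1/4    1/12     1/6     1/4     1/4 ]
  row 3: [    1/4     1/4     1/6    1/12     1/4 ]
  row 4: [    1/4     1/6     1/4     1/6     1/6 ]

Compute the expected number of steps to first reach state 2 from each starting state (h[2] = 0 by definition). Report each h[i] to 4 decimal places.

h = [4.4768, 4.8212, 0.0000, 4.8477, 4.4768]

First-step conditioning: h[2] = 0; for i ≠ 2, h[i] = 1 + Σ_k P[i][k]·h[k].
  h[0] = 1 + 1/6·h[0] + 1/6·h[1] + 1/6·h[3] + 1/4·h[4]
  h[1] = 1 + 1/3·h[0] + 1/12·h[1] + 1/6·h[3] + 1/4·h[4]
  h[3] = 1 + 1/4·h[0] + 1/4·h[1] + 1/12·h[3] + 1/4·h[4]
  h[4] = 1 + 1/4·h[0] + 1/6·h[1] + 1/6·h[3] + 1/6·h[4]
Solving the 4×4 linear system over states ≠ 2 gives exactly h = [676/151, 728/151, 0, 732/151, 676/151] (h[2] = 0 is the target).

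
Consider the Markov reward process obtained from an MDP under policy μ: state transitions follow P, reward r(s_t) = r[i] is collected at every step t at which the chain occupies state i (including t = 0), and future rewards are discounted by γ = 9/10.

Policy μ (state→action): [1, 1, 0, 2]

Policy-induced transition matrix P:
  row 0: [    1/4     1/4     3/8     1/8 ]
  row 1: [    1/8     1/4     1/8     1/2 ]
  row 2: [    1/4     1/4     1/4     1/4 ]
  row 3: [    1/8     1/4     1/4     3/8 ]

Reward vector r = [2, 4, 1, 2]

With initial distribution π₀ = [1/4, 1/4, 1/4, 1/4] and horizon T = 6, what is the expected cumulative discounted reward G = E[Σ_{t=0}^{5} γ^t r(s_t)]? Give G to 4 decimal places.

t=0: π = [0.2500, 0.2500, 0.2500, 0.2500], E[r] = 2.2500, γ^t·E[r] = 2.250000, running G = 2.250000
t=1: π = [0.1875, 0.2500, 0.2500, 0.3125], E[r] = 2.2500, γ^t·E[r] = 2.025000, running G = 4.275000
t=2: π = [0.1797, 0.2500, 0.2422, 0.3281], E[r] = 2.2578, γ^t·E[r] = 1.828828, running G = 6.103828
t=3: π = [0.1777, 0.2500, 0.2412, 0.3311], E[r] = 2.2588, γ^t·E[r] = 1.646657, running G = 7.750485
t=4: π = [0.1774, 0.2500, 0.2410, 0.3317], E[r] = 2.2590, γ^t·E[r] = 1.482152, running G = 9.232637
t=5: π = [0.1773, 0.2500, 0.2409, 0.3318], E[r] = 2.2591, γ^t·E[r] = 1.333964, running G = 10.566601

G = 10.5666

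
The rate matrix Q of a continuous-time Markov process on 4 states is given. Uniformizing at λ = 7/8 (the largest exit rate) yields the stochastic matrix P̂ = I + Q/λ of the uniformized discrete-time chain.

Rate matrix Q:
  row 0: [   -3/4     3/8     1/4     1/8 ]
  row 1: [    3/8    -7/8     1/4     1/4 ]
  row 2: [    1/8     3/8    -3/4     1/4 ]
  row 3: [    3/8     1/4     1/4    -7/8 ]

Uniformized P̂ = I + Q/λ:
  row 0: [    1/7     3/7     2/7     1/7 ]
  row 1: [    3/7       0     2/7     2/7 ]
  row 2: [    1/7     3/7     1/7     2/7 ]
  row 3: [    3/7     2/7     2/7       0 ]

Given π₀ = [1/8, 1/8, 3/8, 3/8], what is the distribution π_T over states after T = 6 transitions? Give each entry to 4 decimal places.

π = [0.2778, 0.2807, 0.2500, 0.1915]

t=0: π = [0.1250, 0.1250, 0.3750, 0.3750]
t=1: π = [0.2857, 0.3214, 0.2321, 0.1607]
t=2: π = [0.2806, 0.2679, 0.2526, 0.1990]
t=3: π = [0.2762, 0.2853, 0.2496, 0.1888]
t=4: π = [0.2783, 0.2793, 0.2501, 0.1923]
t=5: π = [0.2776, 0.2814, 0.2500, 0.1910]
t=6: π = [0.2778, 0.2807, 0.2500, 0.1915]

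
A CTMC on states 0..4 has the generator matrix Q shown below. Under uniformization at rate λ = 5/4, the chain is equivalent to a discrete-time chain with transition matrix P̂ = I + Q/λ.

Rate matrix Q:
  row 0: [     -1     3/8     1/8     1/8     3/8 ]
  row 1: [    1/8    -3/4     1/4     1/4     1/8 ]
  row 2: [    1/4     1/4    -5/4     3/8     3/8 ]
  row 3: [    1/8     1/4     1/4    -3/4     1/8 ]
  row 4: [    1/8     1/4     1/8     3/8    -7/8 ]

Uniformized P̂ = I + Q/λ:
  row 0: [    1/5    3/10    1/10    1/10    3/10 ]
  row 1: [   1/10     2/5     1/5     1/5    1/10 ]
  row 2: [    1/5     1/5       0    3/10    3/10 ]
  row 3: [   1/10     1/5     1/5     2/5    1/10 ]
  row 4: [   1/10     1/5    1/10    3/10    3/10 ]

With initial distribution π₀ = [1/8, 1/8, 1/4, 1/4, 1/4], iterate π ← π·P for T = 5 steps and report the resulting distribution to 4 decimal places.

π = [0.1267, 0.2658, 0.1401, 0.2757, 0.1917]

t=0: π = [0.1250, 0.1250, 0.2500, 0.2500, 0.2500]
t=1: π = [0.1375, 0.2375, 0.1125, 0.2875, 0.2250]
t=2: π = [0.1250, 0.2613, 0.1413, 0.2775, 0.1950]
t=3: π = [0.1266, 0.2648, 0.1398, 0.2766, 0.1923]
t=4: π = [0.1266, 0.2656, 0.1402, 0.2759, 0.1917]
t=5: π = [0.1267, 0.2658, 0.1401, 0.2757, 0.1917]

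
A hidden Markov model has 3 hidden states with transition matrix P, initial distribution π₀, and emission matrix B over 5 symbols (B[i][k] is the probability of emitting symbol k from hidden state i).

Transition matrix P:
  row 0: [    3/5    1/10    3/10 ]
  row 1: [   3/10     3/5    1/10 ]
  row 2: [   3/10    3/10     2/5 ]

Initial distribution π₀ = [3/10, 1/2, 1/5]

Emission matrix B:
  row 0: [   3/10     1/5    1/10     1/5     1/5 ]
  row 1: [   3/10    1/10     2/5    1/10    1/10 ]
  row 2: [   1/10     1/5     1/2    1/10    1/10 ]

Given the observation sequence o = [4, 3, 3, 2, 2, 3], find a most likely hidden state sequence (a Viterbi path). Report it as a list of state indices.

t=0: δ = [6.000e-02, 5.000e-02, 2.000e-02]  (obs o_0=4)
t=1: δ = [7.200e-03, 3.000e-03, 1.800e-03]  ψ = [0, 1, 0]  (obs o_1=3)
t=2: δ = [8.640e-04, 1.800e-04, 2.160e-04]  ψ = [0, 1, 0]  (obs o_2=3)
t=3: δ = [5.184e-05, 4.320e-05, 1.296e-04]  ψ = [0, 1, 0]  (obs o_3=2)
t=4: δ = [3.888e-06, 1.555e-05, 2.592e-05]  ψ = [2, 2, 2]  (obs o_4=2)
t=5: δ = [1.555e-06, 9.331e-07, 1.037e-06]  ψ = [2, 1, 2]  (obs o_5=3)
backtrack: best end state = 0; path = [0, 0, 0, 2, 2, 0]

path = [0, 0, 0, 2, 2, 0]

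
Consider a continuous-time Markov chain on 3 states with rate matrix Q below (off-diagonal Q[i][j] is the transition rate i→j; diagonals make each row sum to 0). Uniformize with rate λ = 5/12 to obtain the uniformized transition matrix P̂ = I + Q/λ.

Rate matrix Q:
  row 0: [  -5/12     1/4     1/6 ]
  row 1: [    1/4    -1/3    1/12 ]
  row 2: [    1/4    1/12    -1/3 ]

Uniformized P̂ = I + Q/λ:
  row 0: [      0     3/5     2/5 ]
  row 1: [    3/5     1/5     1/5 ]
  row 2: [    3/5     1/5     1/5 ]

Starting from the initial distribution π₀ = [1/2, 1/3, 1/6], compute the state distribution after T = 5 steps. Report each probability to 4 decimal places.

π = [0.3653, 0.3565, 0.2782]

t=0: π = [0.5000, 0.3333, 0.1667]
t=1: π = [0.3000, 0.4000, 0.3000]
t=2: π = [0.4200, 0.3200, 0.2600]
t=3: π = [0.3480, 0.3680, 0.2840]
t=4: π = [0.3912, 0.3392, 0.2696]
t=5: π = [0.3653, 0.3565, 0.2782]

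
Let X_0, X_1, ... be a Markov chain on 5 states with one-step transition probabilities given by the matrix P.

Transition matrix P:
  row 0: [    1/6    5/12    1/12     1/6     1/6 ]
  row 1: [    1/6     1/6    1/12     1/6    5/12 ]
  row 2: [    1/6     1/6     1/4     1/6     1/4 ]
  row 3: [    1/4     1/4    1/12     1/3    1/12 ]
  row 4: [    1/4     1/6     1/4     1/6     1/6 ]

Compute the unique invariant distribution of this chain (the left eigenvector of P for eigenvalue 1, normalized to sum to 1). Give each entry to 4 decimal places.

π = [0.2017, 0.2338, 0.1441, 0.2000, 0.2204]

Balance equations π_j = Σ_i π_i·P[i][j]:
  π_0 = 1/6·π_0 + 1/6·π_1 + 1/6·π_2 + 1/4·π_3 + 1/4·π_4
  π_1 = 5/12·π_0 + 1/6·π_1 + 1/6·π_2 + 1/4·π_3 + 1/6·π_4
  π_2 = 1/12·π_0 + 1/12·π_1 + 1/4·π_2 + 1/12·π_3 + 1/4·π_4
  π_3 = 1/6·π_0 + 1/6·π_1 + 1/6·π_2 + 1/3·π_3 + 1/6·π_4
  normalize: π_0 + π_1 + π_2 + π_3 + π_4 = 1
Solving the linear system gives exactly π = [947/4695, 439/1878, 451/3130, 1/5, 69/313].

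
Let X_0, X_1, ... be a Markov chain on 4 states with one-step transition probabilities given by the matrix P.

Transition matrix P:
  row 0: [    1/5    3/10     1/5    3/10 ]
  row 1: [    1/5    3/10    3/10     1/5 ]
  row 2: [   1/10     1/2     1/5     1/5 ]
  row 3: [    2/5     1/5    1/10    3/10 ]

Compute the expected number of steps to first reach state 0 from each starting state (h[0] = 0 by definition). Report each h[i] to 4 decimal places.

First-step conditioning: h[0] = 0; for i ≠ 0, h[i] = 1 + Σ_k P[i][k]·h[k].
  h[1] = 1 + 3/10·h[1] + 3/10·h[2] + 1/5·h[3]
  h[2] = 1 + 1/2·h[1] + 1/5·h[2] + 1/5·h[3]
  h[3] = 1 + 1/5·h[1] + 1/10·h[2] + 3/10·h[3]
Solving the 3×3 linear system over states ≠ 0 gives exactly h = [0, 330/73, 360/73, 250/73] (h[0] = 0 is the target).

h = [0.0000, 4.5205, 4.9315, 3.4247]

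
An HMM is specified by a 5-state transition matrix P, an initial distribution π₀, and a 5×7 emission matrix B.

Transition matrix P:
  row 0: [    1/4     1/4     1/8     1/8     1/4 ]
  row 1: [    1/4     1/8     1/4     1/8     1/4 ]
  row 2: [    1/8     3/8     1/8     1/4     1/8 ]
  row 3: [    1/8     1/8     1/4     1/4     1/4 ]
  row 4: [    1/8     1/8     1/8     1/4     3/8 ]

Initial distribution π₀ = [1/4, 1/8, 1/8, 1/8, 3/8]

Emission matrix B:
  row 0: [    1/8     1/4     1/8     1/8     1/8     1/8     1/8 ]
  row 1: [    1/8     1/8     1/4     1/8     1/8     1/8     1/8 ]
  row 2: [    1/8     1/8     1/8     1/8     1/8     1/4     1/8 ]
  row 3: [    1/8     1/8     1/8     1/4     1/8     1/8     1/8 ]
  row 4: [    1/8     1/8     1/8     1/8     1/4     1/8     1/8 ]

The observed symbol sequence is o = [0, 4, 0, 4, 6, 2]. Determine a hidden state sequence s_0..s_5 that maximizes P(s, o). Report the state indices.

path = [4, 4, 4, 4, 4, 4]

t=0: δ = [3.125e-02, 1.562e-02, 1.562e-02, 1.562e-02, 4.688e-02]  (obs o_0=0)
t=1: δ = [9.766e-04, 9.766e-04, 7.324e-04, 1.465e-03, 4.395e-03]  ψ = [0, 0, 4, 4, 4]  (obs o_1=4)
t=2: δ = [6.866e-05, 6.866e-05, 6.866e-05, 1.373e-04, 2.060e-04]  ψ = [4, 4, 4, 4, 4]  (obs o_2=0)
t=3: δ = [3.219e-06, 3.219e-06, 4.292e-06, 6.437e-06, 1.931e-05]  ψ = [4, 2, 3, 4, 4]  (obs o_3=4)
t=4: δ = [3.017e-07, 3.017e-07, 3.017e-07, 6.035e-07, 9.052e-07]  ψ = [4, 4, 4, 4, 4]  (obs o_4=6)
t=5: δ = [1.414e-08, 2.829e-08, 1.886e-08, 2.829e-08, 4.243e-08]  ψ = [4, 2, 3, 4, 4]  (obs o_5=2)
backtrack: best end state = 4; path = [4, 4, 4, 4, 4, 4]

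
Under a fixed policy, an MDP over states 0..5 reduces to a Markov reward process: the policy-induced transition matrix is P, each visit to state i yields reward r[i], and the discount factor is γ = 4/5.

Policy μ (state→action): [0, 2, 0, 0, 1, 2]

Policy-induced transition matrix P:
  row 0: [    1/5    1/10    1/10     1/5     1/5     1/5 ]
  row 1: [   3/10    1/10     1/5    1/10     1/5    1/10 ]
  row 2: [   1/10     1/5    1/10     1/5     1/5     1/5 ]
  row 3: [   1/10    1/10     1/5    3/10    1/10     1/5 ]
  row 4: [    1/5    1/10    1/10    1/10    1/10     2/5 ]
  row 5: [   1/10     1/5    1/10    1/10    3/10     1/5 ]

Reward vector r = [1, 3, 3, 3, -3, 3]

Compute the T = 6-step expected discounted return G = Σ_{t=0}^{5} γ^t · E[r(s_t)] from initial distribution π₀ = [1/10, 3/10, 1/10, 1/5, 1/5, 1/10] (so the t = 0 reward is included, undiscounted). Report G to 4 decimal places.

G = 5.8132

t=0: π = [0.1000, 0.3000, 0.1000, 0.2000, 0.2000, 0.1000], E[r] = 1.6000, γ^t·E[r] = 1.600000, running G = 1.600000
t=1: π = [0.1900, 0.1200, 0.1500, 0.1600, 0.1700, 0.2100], E[r] = 1.6000, γ^t·E[r] = 1.280000, running G = 2.880000
t=2: π = [0.1600, 0.1360, 0.1280, 0.1660, 0.1880, 0.2220], E[r] = 1.5520, γ^t·E[r] = 0.993280, running G = 3.873280
t=3: π = [0.1620, 0.1350, 0.1302, 0.1620, 0.1868, 0.2240], E[r] = 1.5552, γ^t·E[r] = 0.796262, running G = 4.669542
t=4: π = [0.1619, 0.1354, 0.1297, 0.1616, 0.1875, 0.2239], E[r] = 1.5511, γ^t·E[r] = 0.635339, running G = 5.304881
t=5: π = [0.1620, 0.1354, 0.1297, 0.1615, 0.1875, 0.2240], E[r] = 1.5511, γ^t·E[r] = 0.508271, running G = 5.813152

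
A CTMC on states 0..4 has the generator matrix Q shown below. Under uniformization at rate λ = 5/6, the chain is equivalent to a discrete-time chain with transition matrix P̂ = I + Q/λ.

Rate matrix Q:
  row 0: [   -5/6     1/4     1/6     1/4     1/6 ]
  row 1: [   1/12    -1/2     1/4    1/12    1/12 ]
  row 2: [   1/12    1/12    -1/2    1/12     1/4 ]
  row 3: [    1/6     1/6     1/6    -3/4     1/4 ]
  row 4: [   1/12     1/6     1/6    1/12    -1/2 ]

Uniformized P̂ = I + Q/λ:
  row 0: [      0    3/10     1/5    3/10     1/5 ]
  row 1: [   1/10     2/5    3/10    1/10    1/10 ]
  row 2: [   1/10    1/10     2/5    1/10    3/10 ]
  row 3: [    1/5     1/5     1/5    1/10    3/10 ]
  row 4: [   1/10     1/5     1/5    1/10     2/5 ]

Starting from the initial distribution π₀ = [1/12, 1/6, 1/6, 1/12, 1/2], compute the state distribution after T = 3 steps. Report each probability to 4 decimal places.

π = [0.1018, 0.2289, 0.2775, 0.1203, 0.2714]

t=0: π = [0.0833, 0.1667, 0.1667, 0.0833, 0.5000]
t=1: π = [0.1000, 0.2250, 0.2500, 0.1167, 0.3083]
t=2: π = [0.1017, 0.2300, 0.2725, 0.1200, 0.2758]
t=3: π = [0.1018, 0.2289, 0.2775, 0.1203, 0.2714]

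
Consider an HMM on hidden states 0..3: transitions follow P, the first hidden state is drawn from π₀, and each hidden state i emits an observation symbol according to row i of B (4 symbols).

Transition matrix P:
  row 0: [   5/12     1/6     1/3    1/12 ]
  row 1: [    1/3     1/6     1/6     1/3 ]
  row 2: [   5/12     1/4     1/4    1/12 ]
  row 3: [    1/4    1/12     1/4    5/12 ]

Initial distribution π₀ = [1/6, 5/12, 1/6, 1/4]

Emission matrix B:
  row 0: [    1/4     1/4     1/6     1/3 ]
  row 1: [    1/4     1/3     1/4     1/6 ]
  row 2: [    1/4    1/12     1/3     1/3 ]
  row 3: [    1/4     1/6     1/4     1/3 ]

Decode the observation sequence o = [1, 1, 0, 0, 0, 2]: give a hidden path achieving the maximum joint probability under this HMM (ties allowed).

t=0: δ = [4.167e-02, 1.389e-01, 1.389e-02, 4.167e-02]  (obs o_0=1)
t=1: δ = [1.157e-02, 7.716e-03, 1.929e-03, 7.716e-03]  ψ = [1, 1, 1, 1]  (obs o_1=1)
t=2: δ = [1.206e-03, 4.823e-04, 9.645e-04, 8.038e-04]  ψ = [0, 0, 0, 3]  (obs o_2=0)
t=3: δ = [1.256e-04, 6.028e-05, 1.005e-04, 8.372e-05]  ψ = [0, 2, 0, 3]  (obs o_3=0)
t=4: δ = [1.308e-05, 6.279e-06, 1.047e-05, 8.721e-06]  ψ = [0, 2, 0, 3]  (obs o_4=0)
t=5: δ = [9.085e-07, 6.541e-07, 1.454e-06, 9.085e-07]  ψ = [0, 2, 0, 3]  (obs o_5=2)
backtrack: best end state = 2; path = [1, 0, 0, 0, 0, 2]

path = [1, 0, 0, 0, 0, 2]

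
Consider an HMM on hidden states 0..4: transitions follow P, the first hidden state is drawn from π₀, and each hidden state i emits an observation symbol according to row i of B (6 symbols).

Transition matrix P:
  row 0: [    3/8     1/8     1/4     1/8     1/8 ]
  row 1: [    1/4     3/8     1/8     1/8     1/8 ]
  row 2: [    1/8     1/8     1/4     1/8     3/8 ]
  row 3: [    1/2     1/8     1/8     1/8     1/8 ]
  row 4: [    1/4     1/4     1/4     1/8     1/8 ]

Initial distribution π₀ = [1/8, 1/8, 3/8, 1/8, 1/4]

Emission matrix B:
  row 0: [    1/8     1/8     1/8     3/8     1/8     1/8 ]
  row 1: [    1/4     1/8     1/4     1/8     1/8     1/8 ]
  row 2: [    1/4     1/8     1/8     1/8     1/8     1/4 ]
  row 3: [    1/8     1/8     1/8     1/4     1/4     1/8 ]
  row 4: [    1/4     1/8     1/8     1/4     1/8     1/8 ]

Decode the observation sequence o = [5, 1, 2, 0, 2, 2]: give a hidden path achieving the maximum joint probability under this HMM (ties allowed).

t=0: δ = [1.562e-02, 1.562e-02, 9.375e-02, 1.562e-02, 3.125e-02]  (obs o_0=5)
t=1: δ = [1.465e-03, 1.465e-03, 2.930e-03, 1.465e-03, 4.395e-03]  ψ = [2, 2, 2, 2, 2]  (obs o_1=1)
t=2: δ = [1.373e-04, 2.747e-04, 1.373e-04, 6.866e-05, 1.373e-04]  ψ = [4, 4, 4, 4, 2]  (obs o_2=2)
t=3: δ = [8.583e-06, 2.575e-05, 8.583e-06, 4.292e-06, 1.287e-05]  ψ = [1, 1, 0, 1, 2]  (obs o_3=0)
t=4: δ = [8.047e-07, 2.414e-06, 4.023e-07, 4.023e-07, 4.023e-07]  ψ = [1, 1, 1, 1, 1]  (obs o_4=2)
t=5: δ = [7.544e-08, 2.263e-07, 3.772e-08, 3.772e-08, 3.772e-08]  ψ = [1, 1, 1, 1, 1]  (obs o_5=2)
backtrack: best end state = 1; path = [2, 4, 1, 1, 1, 1]

path = [2, 4, 1, 1, 1, 1]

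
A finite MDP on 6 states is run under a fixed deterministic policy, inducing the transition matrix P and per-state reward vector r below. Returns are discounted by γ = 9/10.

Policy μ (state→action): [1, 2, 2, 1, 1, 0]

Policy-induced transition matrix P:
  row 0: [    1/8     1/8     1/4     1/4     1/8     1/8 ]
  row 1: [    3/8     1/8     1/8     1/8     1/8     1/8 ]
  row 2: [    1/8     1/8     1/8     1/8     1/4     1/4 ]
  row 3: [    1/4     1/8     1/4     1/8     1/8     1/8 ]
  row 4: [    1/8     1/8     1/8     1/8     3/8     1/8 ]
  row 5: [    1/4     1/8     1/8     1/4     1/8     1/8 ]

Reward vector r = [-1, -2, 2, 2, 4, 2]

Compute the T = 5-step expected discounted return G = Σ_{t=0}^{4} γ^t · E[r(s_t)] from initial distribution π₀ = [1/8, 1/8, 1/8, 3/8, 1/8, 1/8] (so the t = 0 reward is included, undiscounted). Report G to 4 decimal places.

G = 5.3021

t=0: π = [0.1250, 0.1250, 0.1250, 0.3750, 0.1250, 0.1250], E[r] = 1.3750, γ^t·E[r] = 1.375000, running G = 1.375000
t=1: π = [0.2188, 0.1250, 0.1875, 0.1563, 0.1719, 0.1406], E[r] = 1.1875, γ^t·E[r] = 1.068750, running G = 2.443750
t=2: π = [0.1934, 0.1250, 0.1719, 0.1699, 0.1914, 0.1484], E[r] = 1.3027, γ^t·E[r] = 1.055215, running G = 3.498965
t=3: π = [0.1960, 0.1250, 0.1704, 0.1677, 0.1943, 0.1465], E[r] = 1.3005, γ^t·E[r] = 0.948092, running G = 4.447056
t=4: π = [0.1955, 0.1250, 0.1705, 0.1678, 0.1949, 0.1463], E[r] = 1.3032, γ^t·E[r] = 0.855024, running G = 5.302081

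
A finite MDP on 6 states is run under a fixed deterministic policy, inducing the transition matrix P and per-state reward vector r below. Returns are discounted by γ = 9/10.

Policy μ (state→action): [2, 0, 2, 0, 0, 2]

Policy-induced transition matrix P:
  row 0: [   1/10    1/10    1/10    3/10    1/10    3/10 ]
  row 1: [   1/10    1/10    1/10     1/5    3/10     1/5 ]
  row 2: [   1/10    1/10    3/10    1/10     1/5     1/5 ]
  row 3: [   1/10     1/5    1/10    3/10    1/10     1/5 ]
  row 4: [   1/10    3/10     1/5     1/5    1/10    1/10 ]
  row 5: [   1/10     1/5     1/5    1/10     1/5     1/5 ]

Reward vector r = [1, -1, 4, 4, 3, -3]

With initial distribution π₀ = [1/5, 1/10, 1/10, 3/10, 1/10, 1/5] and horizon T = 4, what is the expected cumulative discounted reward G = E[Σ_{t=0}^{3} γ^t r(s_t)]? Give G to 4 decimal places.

G = 4.5170

t=0: π = [0.2000, 0.1000, 0.1000, 0.3000, 0.1000, 0.2000], E[r] = 1.4000, γ^t·E[r] = 1.400000, running G = 1.400000
t=1: π = [0.1000, 0.1700, 0.1500, 0.2200, 0.1500, 0.2100], E[r] = 1.2300, γ^t·E[r] = 1.107000, running G = 2.507000
t=2: π = [0.1000, 0.1730, 0.1660, 0.1960, 0.1700, 0.1950], E[r] = 1.3000, γ^t·E[r] = 1.053000, running G = 3.560000
t=3: π = [0.1000, 0.1731, 0.1697, 0.1935, 0.1707, 0.1930], E[r] = 1.3128, γ^t·E[r] = 0.957031, running G = 4.517031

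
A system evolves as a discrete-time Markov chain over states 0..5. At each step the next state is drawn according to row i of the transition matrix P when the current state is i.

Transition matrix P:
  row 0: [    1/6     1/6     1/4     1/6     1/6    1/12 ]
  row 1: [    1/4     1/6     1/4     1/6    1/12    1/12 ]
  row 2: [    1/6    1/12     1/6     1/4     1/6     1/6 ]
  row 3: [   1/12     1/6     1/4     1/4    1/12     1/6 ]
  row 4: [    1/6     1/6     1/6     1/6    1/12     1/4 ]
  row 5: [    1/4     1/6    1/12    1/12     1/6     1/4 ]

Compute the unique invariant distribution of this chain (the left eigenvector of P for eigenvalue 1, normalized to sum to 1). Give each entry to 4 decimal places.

π = [0.1774, 0.1504, 0.1957, 0.1847, 0.1281, 0.1637]

Balance equations π_j = Σ_i π_i·P[i][j]:
  π_0 = 1/6·π_0 + 1/4·π_1 + 1/6·π_2 + 1/12·π_3 + 1/6·π_4 + 1/4·π_5
  π_1 = 1/6·π_0 + 1/6·π_1 + 1/12·π_2 + 1/6·π_3 + 1/6·π_4 + 1/6·π_5
  π_2 = 1/4·π_0 + 1/4·π_1 + 1/6·π_2 + 1/4·π_3 + 1/6·π_4 + 1/12·π_5
  π_3 = 1/6·π_0 + 1/6·π_1 + 1/4·π_2 + 1/4·π_3 + 1/6·π_4 + 1/12·π_5
  π_4 = 1/6·π_0 + 1/12·π_1 + 1/6·π_2 + 1/12·π_3 + 1/12·π_4 + 1/6·π_5
  normalize: π_0 + π_1 + π_2 + π_3 + π_4 + π_5 = 1
Solving the linear system gives exactly π = [40552/228539, 34362/228539, 44734/228539, 42219/228539, 29269/228539, 37403/228539].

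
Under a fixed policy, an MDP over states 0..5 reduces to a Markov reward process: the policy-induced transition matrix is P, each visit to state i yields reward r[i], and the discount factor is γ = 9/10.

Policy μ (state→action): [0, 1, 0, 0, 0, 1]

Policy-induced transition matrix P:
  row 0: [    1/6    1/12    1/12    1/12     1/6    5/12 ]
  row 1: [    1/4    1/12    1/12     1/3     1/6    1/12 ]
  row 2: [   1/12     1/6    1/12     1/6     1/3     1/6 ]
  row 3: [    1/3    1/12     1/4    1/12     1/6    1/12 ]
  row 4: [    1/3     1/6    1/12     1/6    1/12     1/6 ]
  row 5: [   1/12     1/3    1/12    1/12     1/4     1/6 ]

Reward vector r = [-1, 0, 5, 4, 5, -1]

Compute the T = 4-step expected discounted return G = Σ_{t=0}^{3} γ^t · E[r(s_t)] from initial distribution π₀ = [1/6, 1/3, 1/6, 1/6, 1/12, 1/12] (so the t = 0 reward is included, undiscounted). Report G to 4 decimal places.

t=0: π = [0.1667, 0.3333, 0.1667, 0.1667, 0.0833, 0.0833], E[r] = 1.6667, γ^t·E[r] = 1.666667, running G = 1.666667
t=1: π = [0.2153, 0.1250, 0.1111, 0.1875, 0.1944, 0.1667], E[r] = 1.8958, γ^t·E[r] = 1.706250, running G = 3.372917
t=2: π = [0.2176, 0.1505, 0.1146, 0.1400, 0.1829, 0.1944], E[r] = 1.6354, γ^t·E[r] = 1.324688, running G = 4.697604
t=3: π = [0.2073, 0.1567, 0.1067, 0.1457, 0.1867, 0.1969], E[r] = 1.6458, γ^t·E[r] = 1.199813, running G = 5.897417

G = 5.8974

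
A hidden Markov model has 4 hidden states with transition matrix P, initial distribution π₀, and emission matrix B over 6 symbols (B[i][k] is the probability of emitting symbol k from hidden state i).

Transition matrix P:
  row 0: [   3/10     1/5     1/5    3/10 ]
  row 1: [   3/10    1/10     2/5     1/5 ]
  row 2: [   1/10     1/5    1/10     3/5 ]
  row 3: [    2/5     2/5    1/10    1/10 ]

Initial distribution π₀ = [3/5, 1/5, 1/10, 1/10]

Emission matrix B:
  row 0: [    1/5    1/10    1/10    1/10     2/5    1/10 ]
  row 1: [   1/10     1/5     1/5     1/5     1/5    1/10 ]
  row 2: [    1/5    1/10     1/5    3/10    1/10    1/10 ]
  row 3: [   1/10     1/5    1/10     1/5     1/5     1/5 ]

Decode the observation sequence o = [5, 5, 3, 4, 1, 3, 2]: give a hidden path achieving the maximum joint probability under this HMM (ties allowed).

t=0: δ = [6.000e-02, 2.000e-02, 1.000e-02, 2.000e-02]  (obs o_0=5)
t=1: δ = [1.800e-03, 1.200e-03, 1.200e-03, 3.600e-03]  ψ = [0, 0, 0, 0]  (obs o_1=5)
t=2: δ = [1.440e-04, 2.880e-04, 1.440e-04, 1.440e-04]  ψ = [3, 3, 1, 2]  (obs o_2=3)
t=3: δ = [3.456e-05, 1.152e-05, 1.152e-05, 1.728e-05]  ψ = [1, 3, 1, 2]  (obs o_3=4)
t=4: δ = [1.037e-06, 1.382e-06, 6.912e-07, 2.074e-06]  ψ = [0, 0, 0, 0]  (obs o_4=1)
t=5: δ = [8.294e-08, 1.659e-07, 1.659e-07, 8.294e-08]  ψ = [3, 3, 1, 2]  (obs o_5=3)
t=6: δ = [4.977e-09, 6.636e-09, 1.327e-08, 9.953e-09]  ψ = [1, 2, 1, 2]  (obs o_6=2)
backtrack: best end state = 2; path = [0, 3, 1, 0, 3, 1, 2]

path = [0, 3, 1, 0, 3, 1, 2]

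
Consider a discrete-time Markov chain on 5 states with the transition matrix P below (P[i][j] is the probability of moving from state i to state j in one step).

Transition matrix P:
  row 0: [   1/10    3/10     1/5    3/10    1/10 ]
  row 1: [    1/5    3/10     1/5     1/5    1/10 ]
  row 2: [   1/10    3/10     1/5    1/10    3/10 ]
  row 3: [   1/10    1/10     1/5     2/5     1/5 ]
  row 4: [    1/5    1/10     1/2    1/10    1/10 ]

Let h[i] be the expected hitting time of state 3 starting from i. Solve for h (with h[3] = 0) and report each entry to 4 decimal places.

h = [5.1479, 5.6627, 6.4403, 0.0000, 6.4622]

First-step conditioning: h[3] = 0; for i ≠ 3, h[i] = 1 + Σ_k P[i][k]·h[k].
  h[0] = 1 + 1/10·h[0] + 3/10·h[1] + 1/5·h[2] + 1/10·h[4]
  h[1] = 1 + 1/5·h[0] + 3/10·h[1] + 1/5·h[2] + 1/10·h[4]
  h[2] = 1 + 1/10·h[0] + 3/10·h[1] + 1/5·h[2] + 3/10·h[4]
  h[4] = 1 + 1/5·h[0] + 1/10·h[1] + 1/2·h[2] + 1/10·h[4]
Solving the 4×4 linear system over states ≠ 3 gives exactly h = [4700/913, 470/83, 5880/913, 0, 5900/913] (h[3] = 0 is the target).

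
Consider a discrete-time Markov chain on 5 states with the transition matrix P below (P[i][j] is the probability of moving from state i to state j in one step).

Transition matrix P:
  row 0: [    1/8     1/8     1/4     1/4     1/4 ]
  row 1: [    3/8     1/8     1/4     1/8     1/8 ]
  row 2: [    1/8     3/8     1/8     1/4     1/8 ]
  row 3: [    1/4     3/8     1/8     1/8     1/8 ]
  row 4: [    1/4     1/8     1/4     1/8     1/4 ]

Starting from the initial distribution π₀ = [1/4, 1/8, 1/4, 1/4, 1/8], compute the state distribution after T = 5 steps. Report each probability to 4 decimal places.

π = [0.2243, 0.2201, 0.2024, 0.1783, 0.1749]

t=0: π = [0.2500, 0.1250, 0.2500, 0.2500, 0.1250]
t=1: π = [0.2031, 0.2500, 0.1875, 0.1875, 0.1719]
t=2: π = [0.2324, 0.2188, 0.2031, 0.1738, 0.1719]
t=3: π = [0.2229, 0.2192, 0.2029, 0.1794, 0.1755]
t=4: π = [0.2242, 0.2206, 0.2022, 0.1782, 0.1748]
t=5: π = [0.2243, 0.2201, 0.2024, 0.1783, 0.1749]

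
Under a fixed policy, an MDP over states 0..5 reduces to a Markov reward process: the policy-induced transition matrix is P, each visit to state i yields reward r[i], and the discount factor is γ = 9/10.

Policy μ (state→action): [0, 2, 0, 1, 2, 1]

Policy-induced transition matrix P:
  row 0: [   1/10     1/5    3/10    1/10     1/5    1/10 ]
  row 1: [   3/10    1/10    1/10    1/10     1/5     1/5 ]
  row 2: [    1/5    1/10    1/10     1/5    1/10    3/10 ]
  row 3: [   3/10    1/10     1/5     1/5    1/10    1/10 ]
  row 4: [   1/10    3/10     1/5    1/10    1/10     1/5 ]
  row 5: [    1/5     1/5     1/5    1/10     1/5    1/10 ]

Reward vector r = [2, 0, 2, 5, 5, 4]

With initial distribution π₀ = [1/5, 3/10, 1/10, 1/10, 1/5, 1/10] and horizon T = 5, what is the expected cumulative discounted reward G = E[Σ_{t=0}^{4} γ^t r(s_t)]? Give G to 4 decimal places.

t=0: π = [0.2000, 0.3000, 0.1000, 0.1000, 0.2000, 0.1000], E[r] = 2.5000, γ^t·E[r] = 2.500000, running G = 2.500000
t=1: π = [0.2000, 0.1700, 0.1800, 0.1200, 0.1600, 0.1700], E[r] = 2.8400, γ^t·E[r] = 2.556000, running G = 5.056000
t=2: π = [0.1930, 0.1690, 0.1850, 0.1300, 0.1540, 0.1690], E[r] = 2.8520, γ^t·E[r] = 2.310120, running G = 7.366120
t=3: π = [0.1952, 0.1670, 0.1839, 0.1315, 0.1531, 0.1693], E[r] = 2.8584, γ^t·E[r] = 2.083774, running G = 9.449894
t=4: π = [0.1950, 0.1671, 0.1844, 0.1315, 0.1532, 0.1688], E[r] = 2.8575, γ^t·E[r] = 1.874812, running G = 11.324706

G = 11.3247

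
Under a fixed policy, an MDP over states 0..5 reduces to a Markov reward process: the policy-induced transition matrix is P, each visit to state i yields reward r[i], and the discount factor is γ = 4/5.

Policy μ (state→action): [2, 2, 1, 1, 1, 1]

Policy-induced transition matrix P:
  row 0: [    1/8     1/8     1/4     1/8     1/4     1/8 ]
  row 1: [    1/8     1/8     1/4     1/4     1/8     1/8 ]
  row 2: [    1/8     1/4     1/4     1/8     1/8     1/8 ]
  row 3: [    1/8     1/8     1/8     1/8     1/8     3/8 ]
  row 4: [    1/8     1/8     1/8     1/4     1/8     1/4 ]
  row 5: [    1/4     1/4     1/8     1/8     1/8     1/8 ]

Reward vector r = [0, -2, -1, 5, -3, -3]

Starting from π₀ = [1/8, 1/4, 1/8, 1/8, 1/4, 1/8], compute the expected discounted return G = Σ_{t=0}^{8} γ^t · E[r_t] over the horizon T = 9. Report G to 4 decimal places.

G = -3.3271

t=0: π = [0.1250, 0.2500, 0.1250, 0.1250, 0.2500, 0.1250], E[r] = -1.1250, γ^t·E[r] = -1.125000, running G = -1.125000
t=1: π = [0.1406, 0.1563, 0.1875, 0.1875, 0.1406, 0.1875], E[r] = -0.5469, γ^t·E[r] = -0.437500, running G = -1.562500
t=2: π = [0.1484, 0.1719, 0.1855, 0.1621, 0.1426, 0.1895], E[r] = -0.7148, γ^t·E[r] = -0.457500, running G = -2.020000
t=3: π = [0.1487, 0.1719, 0.1882, 0.1643, 0.1436, 0.1833], E[r] = -0.6912, γ^t·E[r] = -0.353875, running G = -2.373875
t=4: π = [0.1479, 0.1714, 0.1886, 0.1644, 0.1436, 0.1840], E[r] = -0.6922, γ^t·E[r] = -0.283513, running G = -2.657388
t=5: π = [0.1480, 0.1716, 0.1885, 0.1644, 0.1435, 0.1841], E[r] = -0.6924, γ^t·E[r] = -0.226883, running G = -2.884270
t=6: π = [0.1480, 0.1716, 0.1885, 0.1644, 0.1435, 0.1840], E[r] = -0.6923, γ^t·E[r] = -0.181489, running G = -3.065759
t=7: π = [0.1480, 0.1716, 0.1885, 0.1644, 0.1435, 0.1840], E[r] = -0.6923, γ^t·E[r] = -0.145192, running G = -3.210951
t=8: π = [0.1480, 0.1716, 0.1885, 0.1644, 0.1435, 0.1840], E[r] = -0.6923, γ^t·E[r] = -0.116154, running G = -3.327105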